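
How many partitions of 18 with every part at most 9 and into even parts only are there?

18

Enumerating:
8+8+2
8+6+4
8+6+2+2
8+4+4+2
8+4+2+2+2
8+2+2+2+2+2
6+6+6
6+6+4+2
6+6+2+2+2
6+4+4+4
6+4+4+2+2
6+4+2+2+2+2
6+2+2+2+2+2+2
4+4+4+4+2
4+4+4+2+2+2
4+4+2+2+2+2+2
4+2+2+2+2+2+2+2
2+2+2+2+2+2+2+2+2
Counting gives 18.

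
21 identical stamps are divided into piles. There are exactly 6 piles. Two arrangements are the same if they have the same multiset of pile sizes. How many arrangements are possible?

Counting exhaustively, 110 partitions satisfy the conditions.

110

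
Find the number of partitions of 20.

Counting exhaustively, 627 partitions satisfy the conditions.

627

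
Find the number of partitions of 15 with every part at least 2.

41

A partial list (first 12 by largest part):
15
2,13
3,12
4,11
2,2,11
5,10
2,3,10
6,9
2,4,9
3,3,9
2,2,2,9
7,8
…and 29 more, for 41 total.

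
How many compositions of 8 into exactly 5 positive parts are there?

35

By stars and bars with positive parts, the count is C(7,4) = 35.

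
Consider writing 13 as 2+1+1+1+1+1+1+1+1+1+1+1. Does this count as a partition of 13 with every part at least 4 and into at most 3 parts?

No

The parts sum to 13, and the condition 'every summand is at least 4' is violated.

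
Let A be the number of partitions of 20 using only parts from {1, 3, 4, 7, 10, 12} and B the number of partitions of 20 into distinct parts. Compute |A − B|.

6

Partitions of 20 using only parts from {1, 3, 4, 7, 10, 12}: 58.
Partitions of 20 into distinct parts: 64.
|58 − 64| = 6.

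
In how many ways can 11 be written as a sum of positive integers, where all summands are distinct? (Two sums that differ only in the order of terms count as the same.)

12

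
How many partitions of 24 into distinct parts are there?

Counting exhaustively, 122 partitions satisfy the conditions.

122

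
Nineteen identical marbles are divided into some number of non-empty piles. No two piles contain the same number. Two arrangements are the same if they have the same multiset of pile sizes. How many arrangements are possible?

54

There are too many to list fully; the first 12 (by largest part) are:
19
18,1
17,2
16,3
16,2,1
15,4
15,3,1
14,5
14,4,1
14,3,2
13,6
13,5,1
…and 42 more, for 54 total.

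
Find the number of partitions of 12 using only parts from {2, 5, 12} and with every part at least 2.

3

Enumerating:
12
5, 5, 2
2, 2, 2, 2, 2, 2
Counting gives 3.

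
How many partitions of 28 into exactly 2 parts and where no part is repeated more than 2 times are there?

Enumerating:
27,1
26,2
25,3
24,4
23,5
22,6
21,7
20,8
19,9
18,10
17,11
16,12
15,13
14,14

14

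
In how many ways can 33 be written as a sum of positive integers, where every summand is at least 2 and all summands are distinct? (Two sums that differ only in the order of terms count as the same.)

239

Direct enumeration gives 239 partitions.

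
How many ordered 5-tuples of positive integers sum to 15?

Equivalently, choose which 4 of the 14 gaps become plus signs: C(14,4) = 1001.

1001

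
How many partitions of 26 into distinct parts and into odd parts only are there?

12

Enumerating:
1+25
3+23
5+21
7+19
9+17
1+3+5+17
11+15
1+3+7+15
1+3+9+13
1+5+7+13
1+5+9+11
3+5+7+11
Counting gives 12.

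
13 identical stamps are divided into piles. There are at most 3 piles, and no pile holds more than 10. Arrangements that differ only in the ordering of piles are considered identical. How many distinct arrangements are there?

17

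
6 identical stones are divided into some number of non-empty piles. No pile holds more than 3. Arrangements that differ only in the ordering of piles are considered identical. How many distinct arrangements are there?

Listing the qualifying partitions of 6:
3+3
3+2+1
3+1+1+1
2+2+2
2+2+1+1
2+1+1+1+1
1+1+1+1+1+1
That's 7 in total.

7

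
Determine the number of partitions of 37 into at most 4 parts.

511

Enumerating by decreasing first part gives 511 partitions in all.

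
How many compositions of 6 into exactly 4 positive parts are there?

10

By stars and bars with positive parts, the count is C(5,3) = 10.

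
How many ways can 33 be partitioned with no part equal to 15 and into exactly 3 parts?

Enumerating by decreasing first part gives 82 partitions in all.

82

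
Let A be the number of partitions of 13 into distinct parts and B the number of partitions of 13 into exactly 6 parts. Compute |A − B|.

4

Partitions of 13 into distinct parts: 18.
Partitions of 13 into exactly 6 parts: 14.
|18 − 14| = 4.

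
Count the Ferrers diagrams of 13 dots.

Enumerating by decreasing first part gives 101 partitions in all.

101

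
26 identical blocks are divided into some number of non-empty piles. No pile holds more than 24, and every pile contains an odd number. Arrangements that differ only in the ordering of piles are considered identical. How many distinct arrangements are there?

Enumerating by decreasing first part gives 164 partitions in all.

164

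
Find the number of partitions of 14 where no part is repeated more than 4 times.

100

There are 100 such partitions.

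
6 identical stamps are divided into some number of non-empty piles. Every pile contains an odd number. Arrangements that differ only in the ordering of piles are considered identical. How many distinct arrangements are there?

4

Listing the qualifying partitions of 6:
5, 1
3, 3
3, 1, 1, 1
1, 1, 1, 1, 1, 1
That's 4 in total.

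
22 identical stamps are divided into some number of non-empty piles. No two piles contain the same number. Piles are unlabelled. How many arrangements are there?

89

Counting exhaustively, 89 partitions satisfy the conditions.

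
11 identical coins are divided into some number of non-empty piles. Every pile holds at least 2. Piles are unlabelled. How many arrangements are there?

14

Enumerating:
11
9 + 2
8 + 3
7 + 4
7 + 2 + 2
6 + 5
6 + 3 + 2
5 + 4 + 2
5 + 3 + 3
5 + 2 + 2 + 2
4 + 4 + 3
4 + 3 + 2 + 2
3 + 3 + 3 + 2
3 + 2 + 2 + 2 + 2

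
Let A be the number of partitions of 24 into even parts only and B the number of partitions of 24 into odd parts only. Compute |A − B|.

45

Partitions of 24 into even parts only: 77.
Partitions of 24 into odd parts only: 122.
|77 − 122| = 45.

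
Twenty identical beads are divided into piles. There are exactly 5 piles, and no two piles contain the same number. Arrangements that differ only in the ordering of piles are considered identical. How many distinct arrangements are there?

7

Listing the qualifying partitions of 20:
1, 2, 3, 4, 10
1, 2, 3, 5, 9
1, 2, 3, 6, 8
1, 2, 4, 5, 8
1, 2, 4, 6, 7
1, 3, 4, 5, 7
2, 3, 4, 5, 6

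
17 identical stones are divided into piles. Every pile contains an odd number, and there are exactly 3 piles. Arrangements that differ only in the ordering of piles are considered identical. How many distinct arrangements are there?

8

The partitions of 17 that satisfy the conditions:
15,1,1
13,3,1
11,5,1
11,3,3
9,7,1
9,5,3
7,7,3
7,5,5
That's 8 in total.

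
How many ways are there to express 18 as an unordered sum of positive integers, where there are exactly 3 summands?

27

There are too many to list fully; the first 12 (by largest part) are:
16 + 1 + 1
15 + 2 + 1
14 + 3 + 1
14 + 2 + 2
13 + 4 + 1
13 + 3 + 2
12 + 5 + 1
12 + 4 + 2
12 + 3 + 3
11 + 6 + 1
11 + 5 + 2
11 + 4 + 3
…and 15 more, for 27 total.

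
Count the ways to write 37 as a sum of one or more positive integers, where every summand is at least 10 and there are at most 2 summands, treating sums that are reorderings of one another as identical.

10

Enumerating:
37
27 + 10
26 + 11
25 + 12
24 + 13
23 + 14
22 + 15
21 + 16
20 + 17
19 + 18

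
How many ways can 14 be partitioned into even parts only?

Enumerating:
14
2, 12
4, 10
2, 2, 10
6, 8
2, 4, 8
2, 2, 2, 8
2, 6, 6
4, 4, 6
2, 2, 4, 6
2, 2, 2, 2, 6
2, 4, 4, 4
2, 2, 2, 4, 4
2, 2, 2, 2, 2, 4
2, 2, 2, 2, 2, 2, 2
That's 15 in total.

15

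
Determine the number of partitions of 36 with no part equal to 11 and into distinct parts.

546

Direct enumeration gives 546 partitions.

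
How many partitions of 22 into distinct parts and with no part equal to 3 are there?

There are too many to list fully; the first 12 (by largest part) are:
22
21,1
20,2
19,2,1
18,4
17,5
17,4,1
16,6
16,5,1
16,4,2
15,7
15,6,1
…and 43 more, for 55 total.

55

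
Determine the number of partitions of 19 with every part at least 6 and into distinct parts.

Listing the qualifying partitions of 19:
19
6, 13
7, 12
8, 11
9, 10

5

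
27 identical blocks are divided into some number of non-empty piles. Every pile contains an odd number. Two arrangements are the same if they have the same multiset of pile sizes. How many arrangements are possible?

There are 192 such partitions.

192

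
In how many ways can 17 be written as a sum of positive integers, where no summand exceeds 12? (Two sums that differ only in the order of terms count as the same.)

There are 285 such partitions.

285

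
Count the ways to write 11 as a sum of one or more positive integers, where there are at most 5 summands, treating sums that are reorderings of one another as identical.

There are too many to list fully; the first 12 (by largest part) are:
11
10, 1
9, 2
9, 1, 1
8, 3
8, 2, 1
8, 1, 1, 1
7, 4
7, 3, 1
7, 2, 2
7, 2, 1, 1
7, 1, 1, 1, 1
…and 25 more, for 37 total.

37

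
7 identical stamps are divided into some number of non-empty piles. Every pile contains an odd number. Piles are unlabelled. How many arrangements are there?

5

The partitions of 7 that satisfy the conditions:
7
5,1,1
3,3,1
3,1,1,1,1
1,1,1,1,1,1,1
Counting gives 5.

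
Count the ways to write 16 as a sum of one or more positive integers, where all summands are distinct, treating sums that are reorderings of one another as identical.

32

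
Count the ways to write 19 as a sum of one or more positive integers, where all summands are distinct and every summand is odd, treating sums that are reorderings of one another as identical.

Enumerating:
19
15 + 3 + 1
13 + 5 + 1
11 + 7 + 1
11 + 5 + 3
9 + 7 + 3

6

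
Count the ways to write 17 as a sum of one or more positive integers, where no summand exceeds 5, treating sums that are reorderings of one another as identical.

119

Direct enumeration gives 119 partitions.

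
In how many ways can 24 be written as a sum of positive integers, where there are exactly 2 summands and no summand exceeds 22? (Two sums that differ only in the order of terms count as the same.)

11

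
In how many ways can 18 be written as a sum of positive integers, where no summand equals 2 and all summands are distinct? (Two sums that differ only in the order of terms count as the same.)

There are too many to list fully; the first 12 (by largest part) are:
18
17 + 1
15 + 3
14 + 4
14 + 3 + 1
13 + 5
13 + 4 + 1
12 + 6
12 + 5 + 1
11 + 7
11 + 6 + 1
11 + 4 + 3
…and 15 more, for 27 total.

27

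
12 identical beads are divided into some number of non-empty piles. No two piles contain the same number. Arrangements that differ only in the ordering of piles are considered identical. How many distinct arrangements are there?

15

They are:
12
11+1
10+2
9+3
9+2+1
8+4
8+3+1
7+5
7+4+1
7+3+2
6+5+1
6+4+2
6+3+2+1
5+4+3
5+4+2+1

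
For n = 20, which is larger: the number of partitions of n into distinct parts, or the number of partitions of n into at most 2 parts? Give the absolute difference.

Partitions of 20 into distinct parts: 64.
Partitions of 20 into at most 2 parts: 11.
|64 − 11| = 53.

53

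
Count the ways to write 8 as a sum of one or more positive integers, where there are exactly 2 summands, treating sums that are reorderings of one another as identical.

Listing the qualifying partitions of 8:
7,1
6,2
5,3
4,4
That's 4 in total.

4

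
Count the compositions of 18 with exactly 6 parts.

6188

Equivalently, choose which 5 of the 17 gaps become plus signs: C(17,5) = 6188.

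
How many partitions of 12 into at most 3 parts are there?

They are:
12
11, 1
10, 2
10, 1, 1
9, 3
9, 2, 1
8, 4
8, 3, 1
8, 2, 2
7, 5
7, 4, 1
7, 3, 2
6, 6
6, 5, 1
6, 4, 2
6, 3, 3
5, 5, 2
5, 4, 3
4, 4, 4

19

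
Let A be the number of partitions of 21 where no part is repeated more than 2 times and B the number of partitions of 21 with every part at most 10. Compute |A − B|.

Partitions of 21 where no part is repeated more than 2 times: 243.
Partitions of 21 with every part at most 10: 653.
|243 − 653| = 410.

410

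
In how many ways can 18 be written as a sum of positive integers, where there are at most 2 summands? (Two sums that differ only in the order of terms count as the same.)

10

The partitions of 18 that satisfy the conditions:
18
1, 17
2, 16
3, 15
4, 14
5, 13
6, 12
7, 11
8, 10
9, 9
Counting gives 10.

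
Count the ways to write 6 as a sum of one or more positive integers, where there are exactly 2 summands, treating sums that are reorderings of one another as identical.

3

Listing the qualifying partitions of 6:
5, 1
4, 2
3, 3
Counting gives 3.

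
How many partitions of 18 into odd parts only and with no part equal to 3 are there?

19

Enumerating:
17 + 1
15 + 1 + 1 + 1
13 + 5
13 + 1 + 1 + 1 + 1 + 1
11 + 7
11 + 5 + 1 + 1
11 + 1 + 1 + 1 + 1 + 1 + 1 + 1
9 + 9
9 + 7 + 1 + 1
9 + 5 + 1 + 1 + 1 + 1
9 + 1 + 1 + 1 + 1 + 1 + 1 + 1 + 1 + 1
7 + 7 + 1 + 1 + 1 + 1
7 + 5 + 5 + 1
7 + 5 + 1 + 1 + 1 + 1 + 1 + 1
7 + 1 + 1 + 1 + 1 + 1 + 1 + 1 + 1 + 1 + 1 + 1
5 + 5 + 5 + 1 + 1 + 1
5 + 5 + 1 + 1 + 1 + 1 + 1 + 1 + 1 + 1
5 + 1 + 1 + 1 + 1 + 1 + 1 + 1 + 1 + 1 + 1 + 1 + 1 + 1
1 + 1 + 1 + 1 + 1 + 1 + 1 + 1 + 1 + 1 + 1 + 1 + 1 + 1 + 1 + 1 + 1 + 1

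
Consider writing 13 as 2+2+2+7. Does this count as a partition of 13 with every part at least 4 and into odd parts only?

No

The parts sum to 13, and the condition 'every summand is at least 4' is violated.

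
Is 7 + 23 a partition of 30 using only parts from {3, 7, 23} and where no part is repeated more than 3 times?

Yes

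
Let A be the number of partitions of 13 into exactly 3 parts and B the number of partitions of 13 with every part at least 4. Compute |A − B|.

Partitions of 13 into exactly 3 parts: 14.
Partitions of 13 with every part at least 4: 5.
|14 − 5| = 9.

9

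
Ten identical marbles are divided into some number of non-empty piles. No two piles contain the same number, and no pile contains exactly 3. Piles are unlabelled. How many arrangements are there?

6

Enumerating:
10
9 + 1
8 + 2
7 + 2 + 1
6 + 4
5 + 4 + 1
Counting gives 6.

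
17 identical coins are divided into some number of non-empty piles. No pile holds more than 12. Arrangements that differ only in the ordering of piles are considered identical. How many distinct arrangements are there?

285

Systematic enumeration (by largest part, then next-largest, …) yields 285.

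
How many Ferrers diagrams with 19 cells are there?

490

There are 490 such partitions.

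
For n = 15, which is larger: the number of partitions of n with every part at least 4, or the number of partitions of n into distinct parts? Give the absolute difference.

19

Partitions of 15 with every part at least 4: 8.
Partitions of 15 into distinct parts: 27.
|8 − 27| = 19.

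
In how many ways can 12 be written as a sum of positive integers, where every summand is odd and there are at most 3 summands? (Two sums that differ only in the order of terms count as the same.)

The partitions of 12 that satisfy the conditions:
1 + 11
3 + 9
5 + 7
Counting gives 3.

3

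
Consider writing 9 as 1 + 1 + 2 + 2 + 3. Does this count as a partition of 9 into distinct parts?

No

The parts sum to 9, and the condition 'all summands are distinct' is violated.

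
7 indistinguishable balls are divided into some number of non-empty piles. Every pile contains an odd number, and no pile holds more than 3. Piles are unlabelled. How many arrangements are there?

3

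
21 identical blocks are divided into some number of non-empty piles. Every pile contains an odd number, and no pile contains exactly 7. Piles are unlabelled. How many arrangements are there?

54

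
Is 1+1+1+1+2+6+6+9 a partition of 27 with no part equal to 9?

No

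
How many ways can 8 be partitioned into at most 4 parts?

15

The partitions of 8 that satisfy the conditions:
8
1,7
2,6
1,1,6
3,5
1,2,5
1,1,1,5
4,4
1,3,4
2,2,4
1,1,2,4
2,3,3
1,1,3,3
1,2,2,3
2,2,2,2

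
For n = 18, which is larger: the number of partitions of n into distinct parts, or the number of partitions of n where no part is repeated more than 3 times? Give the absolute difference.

Partitions of 18 into distinct parts: 46.
Partitions of 18 where no part is repeated more than 3 times: 208.
|46 − 208| = 162.

162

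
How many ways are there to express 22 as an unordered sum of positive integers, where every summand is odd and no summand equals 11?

77

Direct enumeration gives 77 partitions.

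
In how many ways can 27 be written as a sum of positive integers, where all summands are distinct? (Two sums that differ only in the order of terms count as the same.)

A full systematic count gives 192.

192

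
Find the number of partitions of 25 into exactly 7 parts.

Systematic enumeration (by largest part, then next-largest, …) yields 248.

248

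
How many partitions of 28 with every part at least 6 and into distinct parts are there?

17

Enumerating:
28
22, 6
21, 7
20, 8
19, 9
18, 10
17, 11
16, 12
15, 13
15, 7, 6
14, 8, 6
13, 9, 6
13, 8, 7
12, 10, 6
12, 9, 7
11, 10, 7
11, 9, 8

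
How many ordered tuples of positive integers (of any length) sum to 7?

64

There are 6 gaps and each independently is a cut or not, giving 2^6 = 64.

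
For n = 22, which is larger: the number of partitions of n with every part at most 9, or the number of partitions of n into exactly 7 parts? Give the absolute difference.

601

Partitions of 22 with every part at most 9: 732.
Partitions of 22 into exactly 7 parts: 131.
|732 − 131| = 601.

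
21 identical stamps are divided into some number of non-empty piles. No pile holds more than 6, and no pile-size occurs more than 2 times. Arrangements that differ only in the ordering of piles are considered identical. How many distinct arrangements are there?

There are too many to list fully; the first 12 (by largest part) are:
6 + 6 + 5 + 4
6 + 6 + 5 + 3 + 1
6 + 6 + 5 + 2 + 2
6 + 6 + 5 + 2 + 1 + 1
6 + 6 + 4 + 4 + 1
6 + 6 + 4 + 3 + 2
6 + 6 + 4 + 3 + 1 + 1
6 + 6 + 4 + 2 + 2 + 1
6 + 6 + 3 + 3 + 2 + 1
6 + 6 + 3 + 2 + 2 + 1 + 1
6 + 5 + 5 + 4 + 1
6 + 5 + 5 + 3 + 2
…and 23 more, for 35 total.

35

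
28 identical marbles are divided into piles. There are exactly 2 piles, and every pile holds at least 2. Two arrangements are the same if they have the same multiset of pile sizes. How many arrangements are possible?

13

Enumerating:
26, 2
25, 3
24, 4
23, 5
22, 6
21, 7
20, 8
19, 9
18, 10
17, 11
16, 12
15, 13
14, 14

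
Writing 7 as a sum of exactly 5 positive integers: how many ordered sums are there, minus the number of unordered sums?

13

Compositions: C(6,4) = 15.
Unordered (partitions into 5 parts): 2.
Difference: 15 − 2 = 13.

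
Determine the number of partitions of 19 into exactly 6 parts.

71

Direct enumeration gives 71 partitions.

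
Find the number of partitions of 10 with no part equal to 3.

27

There are too many to list fully; the first 12 (by largest part) are:
10
1, 9
2, 8
1, 1, 8
1, 2, 7
1, 1, 1, 7
4, 6
2, 2, 6
1, 1, 2, 6
1, 1, 1, 1, 6
5, 5
1, 4, 5
…and 15 more, for 27 total.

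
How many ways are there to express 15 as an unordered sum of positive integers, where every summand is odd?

There are too many to list fully; the first 12 (by largest part) are:
15
13,1,1
11,3,1
11,1,1,1,1
9,5,1
9,3,3
9,3,1,1,1
9,1,1,1,1,1,1
7,7,1
7,5,3
7,5,1,1,1
7,3,3,1,1
…and 15 more, for 27 total.

27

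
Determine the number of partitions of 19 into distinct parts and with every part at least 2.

29

A partial list (first 12 by largest part):
19
17+2
16+3
15+4
14+5
14+3+2
13+6
13+4+2
12+7
12+5+2
12+4+3
11+8
…and 17 more, for 29 total.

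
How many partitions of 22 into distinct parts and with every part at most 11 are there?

A partial list (first 12 by largest part):
11, 10, 1
11, 9, 2
11, 8, 3
11, 8, 2, 1
11, 7, 4
11, 7, 3, 1
11, 6, 5
11, 6, 4, 1
11, 6, 3, 2
11, 5, 4, 2
11, 5, 3, 2, 1
10, 9, 3
…and 34 more, for 46 total.

46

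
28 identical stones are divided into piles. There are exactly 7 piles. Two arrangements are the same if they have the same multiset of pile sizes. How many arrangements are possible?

A full systematic count gives 436.

436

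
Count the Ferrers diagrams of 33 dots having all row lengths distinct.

448

Direct enumeration gives 448 partitions.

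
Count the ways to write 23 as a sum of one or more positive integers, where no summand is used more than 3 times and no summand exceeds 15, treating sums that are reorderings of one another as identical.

554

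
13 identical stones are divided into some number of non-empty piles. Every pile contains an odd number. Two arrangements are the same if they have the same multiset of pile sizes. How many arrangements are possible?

18

The partitions of 13 that satisfy the conditions:
13
1+1+11
1+3+9
1+1+1+1+9
1+5+7
3+3+7
1+1+1+3+7
1+1+1+1+1+1+7
3+5+5
1+1+1+5+5
1+1+3+3+5
1+1+1+1+1+3+5
1+1+1+1+1+1+1+1+5
1+3+3+3+3
1+1+1+1+3+3+3
1+1+1+1+1+1+1+3+3
1+1+1+1+1+1+1+1+1+1+3
1+1+1+1+1+1+1+1+1+1+1+1+1
That's 18 in total.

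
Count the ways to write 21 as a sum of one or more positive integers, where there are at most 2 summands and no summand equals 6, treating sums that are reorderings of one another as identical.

10

Listing the qualifying partitions of 21:
21
1, 20
2, 19
3, 18
4, 17
5, 16
7, 14
8, 13
9, 12
10, 11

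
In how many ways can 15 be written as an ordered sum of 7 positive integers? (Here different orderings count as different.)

Equivalently, choose which 6 of the 14 gaps become plus signs: C(14,6) = 3003.

3003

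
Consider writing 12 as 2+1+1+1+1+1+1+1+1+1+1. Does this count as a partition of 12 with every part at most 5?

Yes

The parts sum to 12, and the condition 'no summand exceeds 5' holds.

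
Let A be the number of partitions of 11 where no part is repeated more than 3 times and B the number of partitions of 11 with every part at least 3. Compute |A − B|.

Partitions of 11 where no part is repeated more than 3 times: 38.
Partitions of 11 with every part at least 3: 6.
|38 − 6| = 32.

32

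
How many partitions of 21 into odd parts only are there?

Counting exhaustively, 76 partitions satisfy the conditions.

76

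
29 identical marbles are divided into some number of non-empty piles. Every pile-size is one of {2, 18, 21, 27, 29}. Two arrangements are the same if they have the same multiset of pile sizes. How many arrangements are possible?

Listing the qualifying partitions of 29:
29
2 + 27
2 + 2 + 2 + 2 + 21

3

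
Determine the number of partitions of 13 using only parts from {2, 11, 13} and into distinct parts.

2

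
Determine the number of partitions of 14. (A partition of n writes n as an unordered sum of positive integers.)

135

Direct enumeration gives 135 partitions.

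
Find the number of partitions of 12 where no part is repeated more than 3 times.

There are too many to list fully; the first 12 (by largest part) are:
12
11 + 1
10 + 2
10 + 1 + 1
9 + 3
9 + 2 + 1
9 + 1 + 1 + 1
8 + 4
8 + 3 + 1
8 + 2 + 2
8 + 2 + 1 + 1
7 + 5
…and 38 more, for 50 total.

50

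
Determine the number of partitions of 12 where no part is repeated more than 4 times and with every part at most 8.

53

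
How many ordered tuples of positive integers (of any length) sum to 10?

There are 9 gaps and each independently is a cut or not, giving 2^9 = 512.

512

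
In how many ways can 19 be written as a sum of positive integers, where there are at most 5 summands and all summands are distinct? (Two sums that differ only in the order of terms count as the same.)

54

There are too many to list fully; the first 12 (by largest part) are:
19
1,18
2,17
3,16
1,2,16
4,15
1,3,15
5,14
1,4,14
2,3,14
6,13
1,5,13
…and 42 more, for 54 total.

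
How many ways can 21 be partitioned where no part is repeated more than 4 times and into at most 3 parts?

48

There are too many to list fully; the first 12 (by largest part) are:
21
1, 20
2, 19
1, 1, 19
3, 18
1, 2, 18
4, 17
1, 3, 17
2, 2, 17
5, 16
1, 4, 16
2, 3, 16
…and 36 more, for 48 total.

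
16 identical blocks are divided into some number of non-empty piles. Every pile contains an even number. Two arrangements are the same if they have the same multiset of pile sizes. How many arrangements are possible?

22

They are:
16
14 + 2
12 + 4
12 + 2 + 2
10 + 6
10 + 4 + 2
10 + 2 + 2 + 2
8 + 8
8 + 6 + 2
8 + 4 + 4
8 + 4 + 2 + 2
8 + 2 + 2 + 2 + 2
6 + 6 + 4
6 + 6 + 2 + 2
6 + 4 + 4 + 2
6 + 4 + 2 + 2 + 2
6 + 2 + 2 + 2 + 2 + 2
4 + 4 + 4 + 4
4 + 4 + 4 + 2 + 2
4 + 4 + 2 + 2 + 2 + 2
4 + 2 + 2 + 2 + 2 + 2 + 2
2 + 2 + 2 + 2 + 2 + 2 + 2 + 2
Counting gives 22.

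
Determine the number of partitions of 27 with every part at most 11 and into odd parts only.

131

Counting exhaustively, 131 partitions satisfy the conditions.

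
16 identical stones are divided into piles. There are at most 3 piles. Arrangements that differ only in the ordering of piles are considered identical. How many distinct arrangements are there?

30

A partial list (first 12 by largest part):
16
1, 15
2, 14
1, 1, 14
3, 13
1, 2, 13
4, 12
1, 3, 12
2, 2, 12
5, 11
1, 4, 11
2, 3, 11
…and 18 more, for 30 total.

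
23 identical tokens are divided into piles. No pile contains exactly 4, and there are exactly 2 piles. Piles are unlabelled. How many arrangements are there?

10

They are:
22, 1
21, 2
20, 3
18, 5
17, 6
16, 7
15, 8
14, 9
13, 10
12, 11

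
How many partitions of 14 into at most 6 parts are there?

90

Enumerating by decreasing first part gives 90 partitions in all.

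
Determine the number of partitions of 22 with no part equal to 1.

210

Direct enumeration gives 210 partitions.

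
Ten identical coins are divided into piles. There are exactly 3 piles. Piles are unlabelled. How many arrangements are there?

8

They are:
8,1,1
7,2,1
6,3,1
6,2,2
5,4,1
5,3,2
4,4,2
4,3,3
That's 8 in total.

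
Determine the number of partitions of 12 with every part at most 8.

70

There are too many to list fully; the first 12 (by largest part) are:
8 + 4
8 + 3 + 1
8 + 2 + 2
8 + 2 + 1 + 1
8 + 1 + 1 + 1 + 1
7 + 5
7 + 4 + 1
7 + 3 + 2
7 + 3 + 1 + 1
7 + 2 + 2 + 1
7 + 2 + 1 + 1 + 1
7 + 1 + 1 + 1 + 1 + 1
…and 58 more, for 70 total.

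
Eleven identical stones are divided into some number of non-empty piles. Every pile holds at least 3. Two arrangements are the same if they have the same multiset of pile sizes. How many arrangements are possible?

6

The partitions of 11 that satisfy the conditions:
11
8 + 3
7 + 4
6 + 5
5 + 3 + 3
4 + 4 + 3
Counting gives 6.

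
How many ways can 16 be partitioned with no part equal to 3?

130

There are 130 such partitions.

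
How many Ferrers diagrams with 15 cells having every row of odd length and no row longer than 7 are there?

19

Listing the qualifying partitions of 15:
1,7,7
3,5,7
1,1,1,5,7
1,1,3,3,7
1,1,1,1,1,3,7
1,1,1,1,1,1,1,1,7
5,5,5
1,1,3,5,5
1,1,1,1,1,5,5
1,3,3,3,5
1,1,1,1,3,3,5
1,1,1,1,1,1,1,3,5
1,1,1,1,1,1,1,1,1,1,5
3,3,3,3,3
1,1,1,3,3,3,3
1,1,1,1,1,1,3,3,3
1,1,1,1,1,1,1,1,1,3,3
1,1,1,1,1,1,1,1,1,1,1,1,3
1,1,1,1,1,1,1,1,1,1,1,1,1,1,1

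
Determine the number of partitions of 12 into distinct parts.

15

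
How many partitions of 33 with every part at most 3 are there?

108

Counting exhaustively, 108 partitions satisfy the conditions.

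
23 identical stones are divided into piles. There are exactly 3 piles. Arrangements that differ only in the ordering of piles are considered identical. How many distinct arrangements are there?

A partial list (first 12 by largest part):
1+1+21
1+2+20
1+3+19
2+2+19
1+4+18
2+3+18
1+5+17
2+4+17
3+3+17
1+6+16
2+5+16
3+4+16
…and 32 more, for 44 total.

44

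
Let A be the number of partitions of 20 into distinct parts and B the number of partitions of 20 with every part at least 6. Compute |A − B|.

Partitions of 20 into distinct parts: 64.
Partitions of 20 with every part at least 6: 8.
|64 − 8| = 56.

56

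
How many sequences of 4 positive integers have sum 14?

286

By stars and bars with positive parts, the count is C(13,3) = 286.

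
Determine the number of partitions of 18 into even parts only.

30

A partial list (first 12 by largest part):
18
16, 2
14, 4
14, 2, 2
12, 6
12, 4, 2
12, 2, 2, 2
10, 8
10, 6, 2
10, 4, 4
10, 4, 2, 2
10, 2, 2, 2, 2
…and 18 more, for 30 total.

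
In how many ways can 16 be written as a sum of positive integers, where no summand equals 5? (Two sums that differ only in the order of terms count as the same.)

Enumerating by decreasing first part gives 175 partitions in all.

175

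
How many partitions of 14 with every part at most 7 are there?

105

Direct enumeration gives 105 partitions.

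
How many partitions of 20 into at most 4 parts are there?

Counting exhaustively, 108 partitions satisfy the conditions.

108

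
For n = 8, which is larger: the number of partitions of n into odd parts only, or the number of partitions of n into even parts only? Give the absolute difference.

Partitions of 8 into odd parts only: 6.
Partitions of 8 into even parts only: 5.
|6 − 5| = 1.

1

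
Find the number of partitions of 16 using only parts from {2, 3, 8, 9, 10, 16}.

10

The partitions of 16 that satisfy the conditions:
16
10,3,3
10,2,2,2
9,3,2,2
8,8
8,3,3,2
8,2,2,2,2
3,3,3,3,2,2
3,3,2,2,2,2,2
2,2,2,2,2,2,2,2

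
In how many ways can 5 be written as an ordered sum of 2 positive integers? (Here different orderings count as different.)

4

Equivalently, choose which 1 of the 4 gaps become plus signs: C(4,1) = 4.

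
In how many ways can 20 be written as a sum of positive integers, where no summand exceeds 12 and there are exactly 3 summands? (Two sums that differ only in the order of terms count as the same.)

21

The partitions of 20 that satisfy the conditions:
1+7+12
2+6+12
3+5+12
4+4+12
1+8+11
2+7+11
3+6+11
4+5+11
1+9+10
2+8+10
3+7+10
4+6+10
5+5+10
2+9+9
3+8+9
4+7+9
5+6+9
4+8+8
5+7+8
6+6+8
6+7+7
That's 21 in total.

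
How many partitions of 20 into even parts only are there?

A partial list (first 12 by largest part):
20
18+2
16+4
16+2+2
14+6
14+4+2
14+2+2+2
12+8
12+6+2
12+4+4
12+4+2+2
12+2+2+2+2
…and 30 more, for 42 total.

42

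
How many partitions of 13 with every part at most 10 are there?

97

Enumerating by decreasing first part gives 97 partitions in all.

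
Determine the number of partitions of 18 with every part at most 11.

355

Direct enumeration gives 355 partitions.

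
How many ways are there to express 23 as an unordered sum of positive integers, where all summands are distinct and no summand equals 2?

60

A partial list (first 12 by largest part):
23
22,1
20,3
19,4
19,3,1
18,5
18,4,1
17,6
17,5,1
16,7
16,6,1
16,4,3
…and 48 more, for 60 total.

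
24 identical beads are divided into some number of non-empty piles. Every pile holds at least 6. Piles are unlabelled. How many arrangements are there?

16

The partitions of 24 that satisfy the conditions:
24
18,6
17,7
16,8
15,9
14,10
13,11
12,12
12,6,6
11,7,6
10,8,6
10,7,7
9,9,6
9,8,7
8,8,8
6,6,6,6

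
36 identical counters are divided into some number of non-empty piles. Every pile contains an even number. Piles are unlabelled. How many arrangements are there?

385

A full systematic count gives 385.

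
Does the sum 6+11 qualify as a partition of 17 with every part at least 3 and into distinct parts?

The parts sum to 17, and the condition 'every summand is at least 3' holds; the condition 'all summands are distinct' holds.

Yes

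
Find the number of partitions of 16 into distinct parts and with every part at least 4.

Listing the qualifying partitions of 16:
16
4 + 12
5 + 11
6 + 10
7 + 9
4 + 5 + 7
Counting gives 6.

6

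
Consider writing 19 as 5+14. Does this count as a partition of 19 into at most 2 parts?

Yes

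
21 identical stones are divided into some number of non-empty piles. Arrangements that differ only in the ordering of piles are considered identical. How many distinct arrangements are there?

Enumerating by decreasing first part gives 792 partitions in all.

792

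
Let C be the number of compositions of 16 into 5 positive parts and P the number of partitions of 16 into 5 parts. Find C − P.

Compositions: C(15,4) = 1365.
Unordered (partitions into 5 parts): 37.
Difference: 1365 − 37 = 1328.

1328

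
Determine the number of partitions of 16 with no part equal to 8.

A full systematic count gives 209.

209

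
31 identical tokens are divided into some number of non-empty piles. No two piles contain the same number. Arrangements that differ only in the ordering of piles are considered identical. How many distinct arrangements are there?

There are 340 such partitions.

340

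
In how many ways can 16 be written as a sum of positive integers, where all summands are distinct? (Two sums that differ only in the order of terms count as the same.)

32

There are too many to list fully; the first 12 (by largest part) are:
16
15,1
14,2
13,3
13,2,1
12,4
12,3,1
11,5
11,4,1
11,3,2
10,6
10,5,1
…and 20 more, for 32 total.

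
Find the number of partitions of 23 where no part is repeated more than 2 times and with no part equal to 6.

252

Systematic enumeration (by largest part, then next-largest, …) yields 252.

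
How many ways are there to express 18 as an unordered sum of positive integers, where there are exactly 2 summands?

9

The partitions of 18 that satisfy the conditions:
17 + 1
16 + 2
15 + 3
14 + 4
13 + 5
12 + 6
11 + 7
10 + 8
9 + 9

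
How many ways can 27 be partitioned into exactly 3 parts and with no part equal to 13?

54

There are too many to list fully; the first 12 (by largest part) are:
25,1,1
24,2,1
23,3,1
23,2,2
22,4,1
22,3,2
21,5,1
21,4,2
21,3,3
20,6,1
20,5,2
20,4,3
…and 42 more, for 54 total.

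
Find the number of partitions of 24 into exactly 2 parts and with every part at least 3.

10

Enumerating:
21,3
20,4
19,5
18,6
17,7
16,8
15,9
14,10
13,11
12,12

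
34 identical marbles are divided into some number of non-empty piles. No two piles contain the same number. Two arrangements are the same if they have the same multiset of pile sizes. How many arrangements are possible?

512

A full systematic count gives 512.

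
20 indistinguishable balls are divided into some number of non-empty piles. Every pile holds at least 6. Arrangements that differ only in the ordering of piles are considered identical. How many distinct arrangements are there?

Listing the qualifying partitions of 20:
20
14,6
13,7
12,8
11,9
10,10
8,6,6
7,7,6
Counting gives 8.

8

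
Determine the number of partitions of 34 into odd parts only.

There are 512 such partitions.

512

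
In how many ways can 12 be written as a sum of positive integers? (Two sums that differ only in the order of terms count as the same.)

77

There are 77 such partitions.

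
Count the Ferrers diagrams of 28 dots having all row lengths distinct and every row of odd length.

16

Enumerating:
27+1
25+3
23+5
21+7
19+9
19+5+3+1
17+11
17+7+3+1
15+13
15+9+3+1
15+7+5+1
13+11+3+1
13+9+5+1
13+7+5+3
11+9+7+1
11+9+5+3
That's 16 in total.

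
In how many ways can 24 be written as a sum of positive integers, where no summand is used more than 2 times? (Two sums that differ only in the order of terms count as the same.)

A full systematic count gives 431.

431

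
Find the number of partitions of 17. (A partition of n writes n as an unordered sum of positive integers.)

297

There are 297 such partitions.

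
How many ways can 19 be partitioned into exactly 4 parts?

54

There are too many to list fully; the first 12 (by largest part) are:
1,1,1,16
1,1,2,15
1,1,3,14
1,2,2,14
1,1,4,13
1,2,3,13
2,2,2,13
1,1,5,12
1,2,4,12
1,3,3,12
2,2,3,12
1,1,6,11
…and 42 more, for 54 total.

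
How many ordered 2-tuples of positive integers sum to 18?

17

Place 1 bars in the 17 internal gaps of a row of 18 dots: C(17,1) = 17.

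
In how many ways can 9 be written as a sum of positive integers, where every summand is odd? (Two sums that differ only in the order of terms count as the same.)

The partitions of 9 that satisfy the conditions:
9
7 + 1 + 1
5 + 3 + 1
5 + 1 + 1 + 1 + 1
3 + 3 + 3
3 + 3 + 1 + 1 + 1
3 + 1 + 1 + 1 + 1 + 1 + 1
1 + 1 + 1 + 1 + 1 + 1 + 1 + 1 + 1

8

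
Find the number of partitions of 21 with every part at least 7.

6

They are:
21
14+7
13+8
12+9
11+10
7+7+7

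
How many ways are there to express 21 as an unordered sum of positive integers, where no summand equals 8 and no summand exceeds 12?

625

A full systematic count gives 625.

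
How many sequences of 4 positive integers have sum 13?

Equivalently, choose which 3 of the 12 gaps become plus signs: C(12,3) = 220.

220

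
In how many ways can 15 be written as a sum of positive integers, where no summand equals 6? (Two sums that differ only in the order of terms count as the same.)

146

Counting exhaustively, 146 partitions satisfy the conditions.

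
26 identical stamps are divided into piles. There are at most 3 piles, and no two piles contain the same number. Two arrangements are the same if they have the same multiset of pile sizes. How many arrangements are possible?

There are too many to list fully; the first 12 (by largest part) are:
26
25, 1
24, 2
23, 3
23, 2, 1
22, 4
22, 3, 1
21, 5
21, 4, 1
21, 3, 2
20, 6
20, 5, 1
…and 45 more, for 57 total.

57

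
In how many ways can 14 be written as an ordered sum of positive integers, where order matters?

8192

Each of the 13 gaps between 14 units is either a break or not: 2^13 = 8192.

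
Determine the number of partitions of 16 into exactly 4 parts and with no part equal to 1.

Enumerating:
10, 2, 2, 2
9, 3, 2, 2
8, 4, 2, 2
8, 3, 3, 2
7, 5, 2, 2
7, 4, 3, 2
7, 3, 3, 3
6, 6, 2, 2
6, 5, 3, 2
6, 4, 4, 2
6, 4, 3, 3
5, 5, 4, 2
5, 5, 3, 3
5, 4, 4, 3
4, 4, 4, 4

15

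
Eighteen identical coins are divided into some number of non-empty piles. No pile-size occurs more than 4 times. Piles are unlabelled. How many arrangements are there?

A full systematic count gives 262.

262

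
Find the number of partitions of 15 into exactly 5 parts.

30

A partial list (first 12 by largest part):
11 + 1 + 1 + 1 + 1
10 + 2 + 1 + 1 + 1
9 + 3 + 1 + 1 + 1
9 + 2 + 2 + 1 + 1
8 + 4 + 1 + 1 + 1
8 + 3 + 2 + 1 + 1
8 + 2 + 2 + 2 + 1
7 + 5 + 1 + 1 + 1
7 + 4 + 2 + 1 + 1
7 + 3 + 3 + 1 + 1
7 + 3 + 2 + 2 + 1
7 + 2 + 2 + 2 + 2
…and 18 more, for 30 total.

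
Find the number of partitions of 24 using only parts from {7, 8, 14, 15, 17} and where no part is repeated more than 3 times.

Enumerating:
17 + 7
8 + 8 + 8

2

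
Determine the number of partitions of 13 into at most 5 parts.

A partial list (first 12 by largest part):
13
12,1
11,2
11,1,1
10,3
10,2,1
10,1,1,1
9,4
9,3,1
9,2,2
9,2,1,1
9,1,1,1,1
…and 45 more, for 57 total.

57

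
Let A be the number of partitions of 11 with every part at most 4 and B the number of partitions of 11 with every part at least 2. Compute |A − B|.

13

Partitions of 11 with every part at most 4: 27.
Partitions of 11 with every part at least 2: 14.
|27 − 14| = 13.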